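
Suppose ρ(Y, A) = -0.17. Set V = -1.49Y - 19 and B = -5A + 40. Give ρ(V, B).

ρ(V, B) = -0.17

Linear rescalings preserve correlation up to sign; here the slopes -1.49 and -5 have the same sign, so ρ(V, B) = ρ(Y, A) = -0.17.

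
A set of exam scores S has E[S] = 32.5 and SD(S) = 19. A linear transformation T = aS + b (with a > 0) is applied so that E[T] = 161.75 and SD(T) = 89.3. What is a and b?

SD(T) = a·SD(S) (a > 0), so a = 89.3/19 = 4.7.
E[T] = a·E[S] + b, so b = 161.75 − 4.7·32.5 = 9.

a = 4.7, b = 9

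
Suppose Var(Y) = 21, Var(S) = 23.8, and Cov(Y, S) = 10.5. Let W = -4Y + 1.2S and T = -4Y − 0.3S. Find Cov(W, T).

By bilinearity, Cov(W, T) = ac·Var(Y) + bd·Var(S) + (ad+bc)·Cov(Y, S), with a=-4, b=1.2, c=-4, d=-0.3.
ac·Var(Y) = (-4)·(-4)·21 = 336
bd·Var(S) = 1.2·(-0.3)·23.8 = -8.568
(ad+bc)·Cov(Y, S) = (-3.6)·10.5 = -37.8
Cov(W, T) = 336 + (-8.568) + (-37.8) = 289.632.

Cov(W, T) = 289.632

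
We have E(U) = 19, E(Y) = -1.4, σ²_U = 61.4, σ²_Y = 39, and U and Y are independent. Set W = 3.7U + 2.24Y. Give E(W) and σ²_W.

E(W) = 3.7·E(U) + 2.24·E(Y) = 3.7·19 + 2.24·(-1.4) = 67.164.
σ²_W = a²·σ²_U + b²·σ²_Y + 2ab·Cov(U, Y) with a = 3.7, b = 2.24.
Independence gives Cov(U, Y) = 0.
= 3.7²·61.4 + 2.24²·39 + 2·3.7·2.24·0
= 840.566 + 195.6864 + 0 = 1036.2524.

E(W) = 67.164, σ²_W = 1036.2524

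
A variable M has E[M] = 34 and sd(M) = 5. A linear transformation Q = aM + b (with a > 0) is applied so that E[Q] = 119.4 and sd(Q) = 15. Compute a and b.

a = 3, b = 17.4

sd(Q) = a·sd(M) (a > 0), so a = 15/5 = 3.
E[Q] = a·E[M] + b, so b = 119.4 − 3·34 = 17.4.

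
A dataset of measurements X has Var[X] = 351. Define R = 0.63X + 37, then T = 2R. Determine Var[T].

Var[R] = 0.63²·351 = 139.3119.
Var[T] = 2²·139.3119 = 557.2476.

Var[T] = 557.2476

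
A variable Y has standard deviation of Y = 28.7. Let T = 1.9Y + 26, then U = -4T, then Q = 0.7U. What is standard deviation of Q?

standard deviation of T = |1.9|·28.7 = 54.53.
standard deviation of U = |-4|·54.53 = 218.12.
standard deviation of Q = |0.7|·218.12 = 152.684.

standard deviation of Q = 152.684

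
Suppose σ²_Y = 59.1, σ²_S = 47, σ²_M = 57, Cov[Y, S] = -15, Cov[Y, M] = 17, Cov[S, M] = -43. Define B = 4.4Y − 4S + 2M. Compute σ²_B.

σ²_B = a²·σ²_Y + b²·σ²_S + c²·σ²_M + 2ab·Cov[Y, S] + 2ac·Cov[Y, M] + 2bc·Cov[S, M], with a = 4.4, b = -4, c = 2.
= 1144.176 + 752 + 228 + 528 + 299.2 + 688
= 3639.376.

σ²_B = 3639.376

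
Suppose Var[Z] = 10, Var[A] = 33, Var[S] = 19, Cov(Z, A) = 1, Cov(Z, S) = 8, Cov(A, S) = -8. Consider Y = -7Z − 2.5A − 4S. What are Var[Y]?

Var[Y] = a²·Var[Z] + b²·Var[A] + c²·Var[S] + 2ab·Cov(Z, A) + 2ac·Cov(Z, S) + 2bc·Cov(A, S), with a = -7, b = -2.5, c = -4.
= 490 + 206.25 + 304 + 35 + 448 + (-160)
= 1323.25.

Var[Y] = 1323.25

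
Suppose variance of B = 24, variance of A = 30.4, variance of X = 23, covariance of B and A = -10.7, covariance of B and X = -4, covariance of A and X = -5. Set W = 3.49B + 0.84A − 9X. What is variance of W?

variance of W = a²·variance of B + b²·variance of A + c²·variance of X + 2ab·covariance of B and A + 2ac·covariance of B and X + 2bc·covariance of A and X, with a = 3.49, b = 0.84, c = -9.
= 292.3224 + 21.45024 + 1863 + (-62.73624) + 251.28 + 75.6
= 2440.9164.

variance of W = 2440.9164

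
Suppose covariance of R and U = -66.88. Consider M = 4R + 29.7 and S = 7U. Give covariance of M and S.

covariance of M and S = a·c·covariance of R and U = 4·7·(-66.88) = -1872.64. Additive constants drop out.

covariance of M and S = -1872.64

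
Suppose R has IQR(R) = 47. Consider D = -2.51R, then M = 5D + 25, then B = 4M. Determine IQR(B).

IQR(B) = 2359.4

IQR(D) = |-2.51|·47 = 117.97.
IQR(M) = |5|·117.97 = 589.85.
IQR(B) = |4|·589.85 = 2359.4.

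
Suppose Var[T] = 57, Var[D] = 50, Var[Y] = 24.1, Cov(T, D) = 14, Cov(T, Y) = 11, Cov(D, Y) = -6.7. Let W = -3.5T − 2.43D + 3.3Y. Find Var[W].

Var[W] = 1347.4386

Var[W] = a²·Var[T] + b²·Var[D] + c²·Var[Y] + 2ab·Cov(T, D) + 2ac·Cov(T, Y) + 2bc·Cov(D, Y), with a = -3.5, b = -2.43, c = 3.3.
= 698.25 + 295.245 + 262.449 + 238.14 + (-254.1) + 107.4546
= 1347.4386.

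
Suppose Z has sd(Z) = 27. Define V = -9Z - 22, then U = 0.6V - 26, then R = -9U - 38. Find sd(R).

sd(R) = 1312.2

sd(V) = |-9|·27 = 243.
sd(U) = |0.6|·243 = 145.8.
sd(R) = |-9|·145.8 = 1312.2.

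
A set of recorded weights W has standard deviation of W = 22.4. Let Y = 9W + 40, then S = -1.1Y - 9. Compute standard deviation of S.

standard deviation of S = 221.76

standard deviation of Y = |9|·22.4 = 201.6.
standard deviation of S = |-1.1|·201.6 = 221.76.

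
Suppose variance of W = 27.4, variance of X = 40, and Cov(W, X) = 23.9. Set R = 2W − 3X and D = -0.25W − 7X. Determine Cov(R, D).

By bilinearity, Cov(R, D) = ac·variance of W + bd·variance of X + (ad+bc)·Cov(W, X), with a=2, b=-3, c=-0.25, d=-7.
ac·variance of W = 2·(-0.25)·27.4 = -13.7
bd·variance of X = (-3)·(-7)·40 = 840
(ad+bc)·Cov(W, X) = (-13.25)·23.9 = -316.675
Cov(R, D) = -13.7 + 840 + (-316.675) = 509.625.

Cov(R, D) = 509.625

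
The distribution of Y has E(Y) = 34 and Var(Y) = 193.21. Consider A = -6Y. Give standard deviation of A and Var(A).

A = -6Y is linear with a = -6, b = 0.
standard deviation of Y = √193.21 = 13.9.
standard deviation of A = |a|·standard deviation of Y = |-6|·13.9 = 83.4.
Var(A) = a²·Var(Y) = (-6)²·193.21 = 6955.56.

standard deviation of A = 83.4, Var(A) = 6955.56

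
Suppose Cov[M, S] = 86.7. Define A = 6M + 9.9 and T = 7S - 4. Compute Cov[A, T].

Cov[A, T] = a·c·Cov[M, S] = 6·7·86.7 = 3641.4. Additive constants drop out.

Cov[A, T] = 3641.4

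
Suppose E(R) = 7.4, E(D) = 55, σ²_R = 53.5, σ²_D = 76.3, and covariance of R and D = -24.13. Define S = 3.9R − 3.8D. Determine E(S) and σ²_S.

E(S) = -180.14, σ²_S = 2630.7202

E(S) = 3.9·E(R) + (-3.8)·E(D) = 3.9·7.4 + (-3.8)·55 = -180.14.
σ²_S = a²·σ²_R + b²·σ²_D + 2ab·covariance of R and D with a = 3.9, b = -3.8.
= 3.9²·53.5 + (-3.8)²·76.3 + 2·3.9·(-3.8)·(-24.13)
= 813.735 + 1101.772 + 715.2132 = 2630.7202.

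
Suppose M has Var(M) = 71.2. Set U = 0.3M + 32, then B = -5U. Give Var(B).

Var(B) = 160.2

Var(U) = 0.3²·71.2 = 6.408.
Var(B) = (-5)²·6.408 = 160.2.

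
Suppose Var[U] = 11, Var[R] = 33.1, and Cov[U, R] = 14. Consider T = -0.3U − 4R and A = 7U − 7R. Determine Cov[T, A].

Cov[T, A] = 541.1

By bilinearity, Cov[T, A] = ac·Var[U] + bd·Var[R] + (ad+bc)·Cov[U, R], with a=-0.3, b=-4, c=7, d=-7.
ac·Var[U] = (-0.3)·7·11 = -23.1
bd·Var[R] = (-4)·(-7)·33.1 = 926.8
(ad+bc)·Cov[U, R] = (-25.9)·14 = -362.6
Cov[T, A] = -23.1 + 926.8 + (-362.6) = 541.1.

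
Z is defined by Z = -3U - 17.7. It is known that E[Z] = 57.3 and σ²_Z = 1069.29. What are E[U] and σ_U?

From Z = -3U - 17.7: E[Z] = a·E[U] + b, so E[U] = (E[Z] − b)/a = (57.3 − (-17.7))/(-3) = -25.
σ_Z = √1069.29 = 32.7.
σ_Z = |a|·σ_U, so σ_U = 32.7/|-3| = 10.9.

E[U] = -25, σ_U = 10.9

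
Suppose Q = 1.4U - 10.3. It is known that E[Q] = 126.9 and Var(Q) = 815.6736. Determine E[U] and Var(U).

From Q = 1.4U - 10.3: E[Q] = a·E[U] + b, so E[U] = (E[Q] − b)/a = (126.9 − (-10.3))/1.4 = 98.
Var(Q) = a²·Var(U), so Var(U) = 815.6736/1.4² = 416.16.

E[U] = 98, Var(U) = 416.16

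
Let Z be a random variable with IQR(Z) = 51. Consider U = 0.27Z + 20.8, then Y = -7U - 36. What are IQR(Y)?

IQR(U) = |0.27|·51 = 13.77.
IQR(Y) = |-7|·13.77 = 96.39.

IQR(Y) = 96.39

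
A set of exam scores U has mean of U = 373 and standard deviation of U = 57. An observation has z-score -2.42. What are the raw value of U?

U = mean of U + z·standard deviation of U = 373 + (-2.42)·57 = 235.06.

U = 235.06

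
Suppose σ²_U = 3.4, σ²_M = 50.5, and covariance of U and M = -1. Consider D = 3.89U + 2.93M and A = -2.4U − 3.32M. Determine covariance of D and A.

covariance of D and A = -503.0394

By bilinearity, covariance of D and A = ac·σ²_U + bd·σ²_M + (ad+bc)·covariance of U and M, with a=3.89, b=2.93, c=-2.4, d=-3.32.
ac·σ²_U = 3.89·(-2.4)·3.4 = -31.7424
bd·σ²_M = 2.93·(-3.32)·50.5 = -491.2438
(ad+bc)·covariance of U and M = (-19.9468)·(-1) = 19.9468
covariance of D and A = -31.7424 + (-491.2438) + 19.9468 = -503.0394.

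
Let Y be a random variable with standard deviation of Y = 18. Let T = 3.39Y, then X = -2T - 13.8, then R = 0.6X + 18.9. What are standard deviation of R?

standard deviation of R = 73.224

standard deviation of T = |3.39|·18 = 61.02.
standard deviation of X = |-2|·61.02 = 122.04.
standard deviation of R = |0.6|·122.04 = 73.224.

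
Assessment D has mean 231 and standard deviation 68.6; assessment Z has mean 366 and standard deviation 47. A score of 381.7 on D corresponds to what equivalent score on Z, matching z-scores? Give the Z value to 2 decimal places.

Z = 469.25

z = (381.7 − 231)/68.6 ≈ 2.1968.
Z = 366 + z·47 = 366 + (381.7 − 231)·47/68.6 ≈ 469.25.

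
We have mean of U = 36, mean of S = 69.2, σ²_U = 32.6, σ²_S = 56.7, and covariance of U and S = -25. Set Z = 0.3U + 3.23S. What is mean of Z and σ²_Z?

mean of Z = 234.316, σ²_Z = 546.02943

mean of Z = 0.3·mean of U + 3.23·mean of S = 0.3·36 + 3.23·69.2 = 234.316.
σ²_Z = a²·σ²_U + b²·σ²_S + 2ab·covariance of U and S with a = 0.3, b = 3.23.
= 0.3²·32.6 + 3.23²·56.7 + 2·0.3·3.23·(-25)
= 2.934 + 591.54543 + (-48.45) = 546.02943.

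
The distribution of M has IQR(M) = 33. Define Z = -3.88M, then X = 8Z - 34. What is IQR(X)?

IQR(X) = 1024.32

IQR(Z) = |-3.88|·33 = 128.04.
IQR(X) = |8|·128.04 = 1024.32.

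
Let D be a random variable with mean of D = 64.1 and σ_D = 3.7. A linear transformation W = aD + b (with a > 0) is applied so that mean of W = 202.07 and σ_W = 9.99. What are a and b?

a = 2.7, b = 29

σ_W = a·σ_D (a > 0), so a = 9.99/3.7 = 2.7.
mean of W = a·mean of D + b, so b = 202.07 − 2.7·64.1 = 29.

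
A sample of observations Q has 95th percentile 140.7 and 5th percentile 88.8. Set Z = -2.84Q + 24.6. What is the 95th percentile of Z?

Since a = -2.84 < 0 the transformation is decreasing, reversing order: the 95th percentile of Z corresponds to the 5th percentile of Q.
So P_{95}(Z) = a·P_{5}(Q) + b = (-2.84)·88.8 + 24.6 = -227.592.

95th percentile of Z = -227.592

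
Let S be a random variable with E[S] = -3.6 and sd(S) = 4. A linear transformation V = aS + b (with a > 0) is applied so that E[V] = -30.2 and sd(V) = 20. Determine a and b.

a = 5, b = -12.2

sd(V) = a·sd(S) (a > 0), so a = 20/4 = 5.
E[V] = a·E[S] + b, so b = -30.2 − 5·(-3.6) = -12.2.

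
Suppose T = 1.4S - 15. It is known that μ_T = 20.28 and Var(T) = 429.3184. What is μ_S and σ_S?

μ_S = 25.2, σ_S = 14.8

From T = 1.4S - 15: μ_T = a·μ_S + b, so μ_S = (μ_T − b)/a = (20.28 − (-15))/1.4 = 25.2.
σ_T = √429.3184 = 20.72.
σ_T = |a|·σ_S, so σ_S = 20.72/|1.4| = 14.8.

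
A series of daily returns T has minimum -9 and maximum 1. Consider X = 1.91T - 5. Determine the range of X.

Range(X) = 19.1

Range of T = 1 − (-9) = 10.
Range(X) = |a|·Range(T) = |1.91|·10 = 19.1.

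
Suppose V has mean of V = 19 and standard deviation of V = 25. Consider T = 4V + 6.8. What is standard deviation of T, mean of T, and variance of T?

standard deviation of T = 100, mean of T = 82.8, variance of T = 10000

T = 4V + 6.8 is linear with a = 4, b = 6.8.
standard deviation of T = |a|·standard deviation of V = |4|·25 = 100.
mean of T = a·mean of V + b = 4·19 + 6.8 = 82.8.
variance of V = 25² = 625.
variance of T = a²·variance of V = 4²·625 = 10000 (the additive constant 6.8 does not affect variance).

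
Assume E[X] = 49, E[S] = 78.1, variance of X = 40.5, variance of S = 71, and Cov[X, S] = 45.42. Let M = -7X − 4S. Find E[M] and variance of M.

E[M] = -655.4, variance of M = 5664.02

E[M] = (-7)·E[X] + (-4)·E[S] = (-7)·49 + (-4)·78.1 = -655.4.
variance of M = a²·variance of X + b²·variance of S + 2ab·Cov[X, S] with a = -7, b = -4.
= (-7)²·40.5 + (-4)²·71 + 2·(-7)·(-4)·45.42
= 1984.5 + 1136 + 2543.52 = 5664.02.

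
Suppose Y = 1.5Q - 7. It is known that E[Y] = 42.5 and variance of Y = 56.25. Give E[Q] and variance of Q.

From Y = 1.5Q - 7: E[Y] = a·E[Q] + b, so E[Q] = (E[Y] − b)/a = (42.5 − (-7))/1.5 = 33.
variance of Y = a²·variance of Q, so variance of Q = 56.25/1.5² = 25.

E[Q] = 33, variance of Q = 25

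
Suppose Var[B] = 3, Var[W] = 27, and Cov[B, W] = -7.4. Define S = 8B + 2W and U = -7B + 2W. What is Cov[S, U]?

Cov[S, U] = -74.8

By bilinearity, Cov[S, U] = ac·Var[B] + bd·Var[W] + (ad+bc)·Cov[B, W], with a=8, b=2, c=-7, d=2.
ac·Var[B] = 8·(-7)·3 = -168
bd·Var[W] = 2·2·27 = 108
(ad+bc)·Cov[B, W] = (2)·(-7.4) = -14.8
Cov[S, U] = -168 + 108 + (-14.8) = -74.8.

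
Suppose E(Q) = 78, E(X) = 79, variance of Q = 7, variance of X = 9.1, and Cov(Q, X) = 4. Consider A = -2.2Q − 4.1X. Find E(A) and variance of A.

E(A) = -495.5, variance of A = 259.011

E(A) = (-2.2)·E(Q) + (-4.1)·E(X) = (-2.2)·78 + (-4.1)·79 = -495.5.
variance of A = a²·variance of Q + b²·variance of X + 2ab·Cov(Q, X) with a = -2.2, b = -4.1.
= (-2.2)²·7 + (-4.1)²·9.1 + 2·(-2.2)·(-4.1)·4
= 33.88 + 152.971 + 72.16 = 259.011.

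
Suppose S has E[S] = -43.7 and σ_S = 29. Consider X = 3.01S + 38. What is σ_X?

σ_X = 87.29

X = 3.01S + 38 is linear with a = 3.01, b = 38.
σ_X = |a|·σ_S = |3.01|·29 = 87.29.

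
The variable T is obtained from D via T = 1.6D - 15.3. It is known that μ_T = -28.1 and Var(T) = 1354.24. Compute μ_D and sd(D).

From T = 1.6D - 15.3: μ_T = a·μ_D + b, so μ_D = (μ_T − b)/a = (-28.1 − (-15.3))/1.6 = -8.
sd(T) = √1354.24 = 36.8.
sd(T) = |a|·sd(D), so sd(D) = 36.8/|1.6| = 23.

μ_D = -8, sd(D) = 23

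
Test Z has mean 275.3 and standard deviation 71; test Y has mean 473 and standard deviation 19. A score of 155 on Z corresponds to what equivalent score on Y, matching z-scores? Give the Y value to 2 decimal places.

Y = 440.81

z = (155 − 275.3)/71 ≈ -1.6944.
Y = 473 + z·19 = 473 + (155 − 275.3)·19/71 ≈ 440.81.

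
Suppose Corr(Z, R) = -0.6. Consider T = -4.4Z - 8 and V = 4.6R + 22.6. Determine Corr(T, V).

Corr(T, V) = 0.6

Linear rescalings preserve |correlation|; the slopes -4.4 and 4.6 have opposite signs, so the correlation flips sign: Corr(T, V) = −Corr(Z, R) = 0.6.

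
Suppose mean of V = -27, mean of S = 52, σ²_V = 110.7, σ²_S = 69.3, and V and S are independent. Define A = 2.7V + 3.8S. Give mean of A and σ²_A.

mean of A = 124.7, σ²_A = 1807.695

mean of A = 2.7·mean of V + 3.8·mean of S = 2.7·(-27) + 3.8·52 = 124.7.
σ²_A = a²·σ²_V + b²·σ²_S + 2ab·covariance of V and S with a = 2.7, b = 3.8.
Independence gives covariance of V and S = 0.
= 2.7²·110.7 + 3.8²·69.3 + 2·2.7·3.8·0
= 807.003 + 1000.692 + 0 = 1807.695.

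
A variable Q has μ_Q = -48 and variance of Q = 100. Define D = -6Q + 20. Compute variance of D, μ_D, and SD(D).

variance of D = 3600, μ_D = 308, SD(D) = 60

D = -6Q + 20 is linear with a = -6, b = 20.
variance of D = a²·variance of Q = (-6)²·100 = 3600 (the additive constant 20 does not affect variance).
μ_D = a·μ_Q + b = (-6)·(-48) + 20 = 308.
SD(Q) = √100 = 10.
SD(D) = |a|·SD(Q) = |-6|·10 = 60.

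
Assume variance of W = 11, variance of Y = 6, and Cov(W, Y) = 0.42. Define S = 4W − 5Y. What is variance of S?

variance of S = a²·variance of W + b²·variance of Y + 2ab·Cov(W, Y) with a = 4, b = -5.
= 4²·11 + (-5)²·6 + 2·4·(-5)·0.42
= 176 + 150 + (-16.8) = 309.2.

variance of S = 309.2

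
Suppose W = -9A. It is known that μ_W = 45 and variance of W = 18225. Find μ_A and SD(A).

μ_A = -5, SD(A) = 15

From W = -9A: μ_W = a·μ_A + b, so μ_A = (μ_W − b)/a = (45 − 0)/(-9) = -5.
SD(W) = √18225 = 135.
SD(W) = |a|·SD(A), so SD(A) = 135/|-9| = 15.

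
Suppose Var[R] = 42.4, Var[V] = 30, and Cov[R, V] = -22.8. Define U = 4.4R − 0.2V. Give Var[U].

Var[U] = a²·Var[R] + b²·Var[V] + 2ab·Cov[R, V] with a = 4.4, b = -0.2.
= 4.4²·42.4 + (-0.2)²·30 + 2·4.4·(-0.2)·(-22.8)
= 820.864 + 1.2 + 40.128 = 862.192.

Var[U] = 862.192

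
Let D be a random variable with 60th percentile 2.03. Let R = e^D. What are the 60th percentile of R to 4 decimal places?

e^D is increasing, so P_{60}(R) = g(P_{60}(D)) ≈ 7.6141.

60th percentile of R = 7.6141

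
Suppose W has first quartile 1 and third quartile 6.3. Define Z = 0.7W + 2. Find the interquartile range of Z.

IQR(Z) = 3.71

IQR of W = Q3 − Q1 = 6.3 − 1 = 5.3.
Under Z = aW + b, IQR(Z) = |a|·IQR(W) = |0.7|·5.3 = 3.71 (shifts cancel; spread scales by |a|).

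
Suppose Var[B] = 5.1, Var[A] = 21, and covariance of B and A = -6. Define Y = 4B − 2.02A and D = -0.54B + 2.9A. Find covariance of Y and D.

covariance of Y and D = -210.1788

By bilinearity, covariance of Y and D = ac·Var[B] + bd·Var[A] + (ad+bc)·covariance of B and A, with a=4, b=-2.02, c=-0.54, d=2.9.
ac·Var[B] = 4·(-0.54)·5.1 = -11.016
bd·Var[A] = (-2.02)·2.9·21 = -123.018
(ad+bc)·covariance of B and A = (12.6908)·(-6) = -76.1448
covariance of Y and D = -11.016 + (-123.018) + (-76.1448) = -210.1788.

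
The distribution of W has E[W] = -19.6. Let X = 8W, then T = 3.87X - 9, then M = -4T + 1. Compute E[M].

E[X] = 8·(-19.6) = -156.8.
E[T] = 3.87·(-156.8) + (-9) = -615.816.
E[M] = (-4)·(-615.816) + 1 = 2464.264.

E[M] = 2464.264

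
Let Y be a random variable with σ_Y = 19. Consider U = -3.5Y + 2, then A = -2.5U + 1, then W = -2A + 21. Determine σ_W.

σ_W = 332.5

σ_U = |-3.5|·19 = 66.5.
σ_A = |-2.5|·66.5 = 166.25.
σ_W = |-2|·166.25 = 332.5.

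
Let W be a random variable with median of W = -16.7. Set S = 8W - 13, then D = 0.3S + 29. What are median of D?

median of S = 8·(-16.7) + (-13) = -146.6.
median of D = 0.3·(-146.6) + 29 = -14.98.

median of D = -14.98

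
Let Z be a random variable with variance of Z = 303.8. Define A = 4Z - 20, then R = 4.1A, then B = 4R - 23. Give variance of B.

variance of B = 1307360.768

variance of A = 4²·303.8 = 4860.8.
variance of R = 4.1²·4860.8 = 81710.048.
variance of B = 4²·81710.048 = 1307360.768.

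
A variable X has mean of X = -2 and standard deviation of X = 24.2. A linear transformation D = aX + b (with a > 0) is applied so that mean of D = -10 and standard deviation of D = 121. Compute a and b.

a = 5, b = 0

standard deviation of D = a·standard deviation of X (a > 0), so a = 121/24.2 = 5.
mean of D = a·mean of X + b, so b = -10 − 5·(-2) = 0.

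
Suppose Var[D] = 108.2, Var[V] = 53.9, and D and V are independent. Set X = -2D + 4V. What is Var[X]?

Var[X] = 1295.2

Var[X] = a²·Var[D] + b²·Var[V] + 2ab·Cov(D, V) with a = -2, b = 4.
Independence gives Cov(D, V) = 0.
= (-2)²·108.2 + 4²·53.9 + 2·(-2)·4·0
= 432.8 + 862.4 + 0 = 1295.2.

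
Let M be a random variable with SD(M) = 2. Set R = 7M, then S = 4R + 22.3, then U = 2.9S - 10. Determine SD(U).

SD(R) = |7|·2 = 14.
SD(S) = |4|·14 = 56.
SD(U) = |2.9|·56 = 162.4.

SD(U) = 162.4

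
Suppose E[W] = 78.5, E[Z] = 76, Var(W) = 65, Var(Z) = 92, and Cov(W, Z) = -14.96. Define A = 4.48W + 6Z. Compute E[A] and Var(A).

E[A] = 807.68, Var(A) = 3812.3264

E[A] = 4.48·E[W] + 6·E[Z] = 4.48·78.5 + 6·76 = 807.68.
Var(A) = a²·Var(W) + b²·Var(Z) + 2ab·Cov(W, Z) with a = 4.48, b = 6.
= 4.48²·65 + 6²·92 + 2·4.48·6·(-14.96)
= 1304.576 + 3312 + (-804.2496) = 3812.3264.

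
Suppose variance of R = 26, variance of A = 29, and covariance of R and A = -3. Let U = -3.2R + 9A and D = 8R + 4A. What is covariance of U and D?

By bilinearity, covariance of U and D = ac·variance of R + bd·variance of A + (ad+bc)·covariance of R and A, with a=-3.2, b=9, c=8, d=4.
ac·variance of R = (-3.2)·8·26 = -665.6
bd·variance of A = 9·4·29 = 1044
(ad+bc)·covariance of R and A = (59.2)·(-3) = -177.6
covariance of U and D = -665.6 + 1044 + (-177.6) = 200.8.

covariance of U and D = 200.8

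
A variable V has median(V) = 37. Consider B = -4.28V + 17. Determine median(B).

A linear map preserves order up to sign, so median(B) = a·median(V) + b = (-4.28)·37 + 17 = -141.36.

median(B) = -141.36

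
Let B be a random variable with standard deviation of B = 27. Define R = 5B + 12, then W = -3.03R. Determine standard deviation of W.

standard deviation of R = |5|·27 = 135.
standard deviation of W = |-3.03|·135 = 409.05.

standard deviation of W = 409.05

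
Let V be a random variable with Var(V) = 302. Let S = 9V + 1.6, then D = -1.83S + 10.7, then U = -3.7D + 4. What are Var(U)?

Var(U) = 1121495.639742

Var(S) = 9²·302 = 24462.
Var(D) = (-1.83)²·24462 = 81920.7918.
Var(U) = (-3.7)²·81920.7918 = 1121495.639742.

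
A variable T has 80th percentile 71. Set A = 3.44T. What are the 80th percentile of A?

Since a = 3.44 > 0 the transformation is increasing, so the 80th percentile of A = a·(P_{80} of T) + b = 3.44·71 = 244.24.

80th percentile of A = 244.24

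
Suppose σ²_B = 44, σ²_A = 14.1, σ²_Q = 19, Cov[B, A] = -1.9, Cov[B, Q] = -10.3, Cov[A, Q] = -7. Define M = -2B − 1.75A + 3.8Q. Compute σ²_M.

σ²_M = a²·σ²_B + b²·σ²_A + c²·σ²_Q + 2ab·Cov[B, A] + 2ac·Cov[B, Q] + 2bc·Cov[A, Q], with a = -2, b = -1.75, c = 3.8.
= 176 + 43.18125 + 274.36 + (-13.3) + 156.56 + 93.1
= 729.90125.

σ²_M = 729.90125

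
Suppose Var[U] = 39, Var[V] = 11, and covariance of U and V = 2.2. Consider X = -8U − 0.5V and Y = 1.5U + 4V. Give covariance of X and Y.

covariance of X and Y = -562.05

By bilinearity, covariance of X and Y = ac·Var[U] + bd·Var[V] + (ad+bc)·covariance of U and V, with a=-8, b=-0.5, c=1.5, d=4.
ac·Var[U] = (-8)·1.5·39 = -468
bd·Var[V] = (-0.5)·4·11 = -22
(ad+bc)·covariance of U and V = (-32.75)·2.2 = -72.05
covariance of X and Y = -468 + (-22) + (-72.05) = -562.05.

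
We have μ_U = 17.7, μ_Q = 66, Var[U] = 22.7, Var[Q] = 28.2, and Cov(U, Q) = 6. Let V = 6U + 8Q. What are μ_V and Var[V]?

μ_V = 634.2, Var[V] = 3198

μ_V = 6·μ_U + 8·μ_Q = 6·17.7 + 8·66 = 634.2.
Var[V] = a²·Var[U] + b²·Var[Q] + 2ab·Cov(U, Q) with a = 6, b = 8.
= 6²·22.7 + 8²·28.2 + 2·6·8·6
= 817.2 + 1804.8 + 576 = 3198.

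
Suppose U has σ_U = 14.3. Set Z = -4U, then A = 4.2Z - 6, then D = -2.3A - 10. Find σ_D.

σ_Z = |-4|·14.3 = 57.2.
σ_A = |4.2|·57.2 = 240.24.
σ_D = |-2.3|·240.24 = 552.552.

σ_D = 552.552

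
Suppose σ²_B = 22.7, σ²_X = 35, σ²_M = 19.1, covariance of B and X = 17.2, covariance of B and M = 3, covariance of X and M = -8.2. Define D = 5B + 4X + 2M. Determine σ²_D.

σ²_D = a²·σ²_B + b²·σ²_X + c²·σ²_M + 2ab·covariance of B and X + 2ac·covariance of B and M + 2bc·covariance of X and M, with a = 5, b = 4, c = 2.
= 567.5 + 560 + 76.4 + 688 + 60 + (-131.2)
= 1820.7.

σ²_D = 1820.7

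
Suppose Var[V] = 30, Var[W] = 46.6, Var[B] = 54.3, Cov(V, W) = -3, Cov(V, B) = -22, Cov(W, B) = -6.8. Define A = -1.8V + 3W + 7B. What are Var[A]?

Var[A] = 3478.5

Var[A] = a²·Var[V] + b²·Var[W] + c²·Var[B] + 2ab·Cov(V, W) + 2ac·Cov(V, B) + 2bc·Cov(W, B), with a = -1.8, b = 3, c = 7.
= 97.2 + 419.4 + 2660.7 + 32.4 + 554.4 + (-285.6)
= 3478.5.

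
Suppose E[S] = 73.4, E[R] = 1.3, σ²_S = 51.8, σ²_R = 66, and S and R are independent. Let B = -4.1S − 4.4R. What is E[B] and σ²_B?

E[B] = (-4.1)·E[S] + (-4.4)·E[R] = (-4.1)·73.4 + (-4.4)·1.3 = -306.66.
σ²_B = a²·σ²_S + b²·σ²_R + 2ab·covariance of S and R with a = -4.1, b = -4.4.
Independence gives covariance of S and R = 0.
= (-4.1)²·51.8 + (-4.4)²·66 + 2·(-4.1)·(-4.4)·0
= 870.758 + 1277.76 + 0 = 2148.518.

E[B] = -306.66, σ²_B = 2148.518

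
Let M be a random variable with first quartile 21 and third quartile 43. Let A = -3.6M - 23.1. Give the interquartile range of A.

IQR of M = Q3 − Q1 = 43 − 21 = 22.
Under A = aM + b, IQR(A) = |a|·IQR(M) = |-3.6|·22 = 79.2 (shifts cancel; spread scales by |a|).

IQR(A) = 79.2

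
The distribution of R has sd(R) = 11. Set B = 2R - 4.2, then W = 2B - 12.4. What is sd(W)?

sd(B) = |2|·11 = 22.
sd(W) = |2|·22 = 44.

sd(W) = 44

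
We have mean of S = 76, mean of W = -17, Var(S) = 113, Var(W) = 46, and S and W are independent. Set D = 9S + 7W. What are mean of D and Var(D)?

mean of D = 9·mean of S + 7·mean of W = 9·76 + 7·(-17) = 565.
Var(D) = a²·Var(S) + b²·Var(W) + 2ab·Cov(S, W) with a = 9, b = 7.
Independence gives Cov(S, W) = 0.
= 9²·113 + 7²·46 + 2·9·7·0
= 9153 + 2254 + 0 = 11407.

mean of D = 565, Var(D) = 11407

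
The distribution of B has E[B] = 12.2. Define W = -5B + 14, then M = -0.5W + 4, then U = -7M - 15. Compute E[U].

E[W] = (-5)·12.2 + 14 = -47.
E[M] = (-0.5)·(-47) + 4 = 27.5.
E[U] = (-7)·27.5 + (-15) = -207.5.

E[U] = -207.5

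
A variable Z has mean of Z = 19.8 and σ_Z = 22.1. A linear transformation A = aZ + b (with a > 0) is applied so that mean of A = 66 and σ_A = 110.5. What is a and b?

a = 5, b = -33

σ_A = a·σ_Z (a > 0), so a = 110.5/22.1 = 5.
mean of A = a·mean of Z + b, so b = 66 − 5·19.8 = -33.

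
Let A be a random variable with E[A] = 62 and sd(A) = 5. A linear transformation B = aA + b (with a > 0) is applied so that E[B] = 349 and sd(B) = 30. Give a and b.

sd(B) = a·sd(A) (a > 0), so a = 30/5 = 6.
E[B] = a·E[A] + b, so b = 349 − 6·62 = -23.

a = 6, b = -23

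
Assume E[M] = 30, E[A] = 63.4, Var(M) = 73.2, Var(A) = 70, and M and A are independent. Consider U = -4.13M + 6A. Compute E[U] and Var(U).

E[U] = (-4.13)·E[M] + 6·E[A] = (-4.13)·30 + 6·63.4 = 256.5.
Var(U) = a²·Var(M) + b²·Var(A) + 2ab·Cov(M, A) with a = -4.13, b = 6.
Independence gives Cov(M, A) = 0.
= (-4.13)²·73.2 + 6²·70 + 2·(-4.13)·6·0
= 1248.56508 + 2520 + 0 = 3768.56508.

E[U] = 256.5, Var(U) = 3768.56508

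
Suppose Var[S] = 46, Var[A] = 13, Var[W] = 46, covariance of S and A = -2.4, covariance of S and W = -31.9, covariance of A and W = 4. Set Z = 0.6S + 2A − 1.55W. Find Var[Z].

Var[Z] = 207.849

Var[Z] = a²·Var[S] + b²·Var[A] + c²·Var[W] + 2ab·covariance of S and A + 2ac·covariance of S and W + 2bc·covariance of A and W, with a = 0.6, b = 2, c = -1.55.
= 16.56 + 52 + 110.515 + (-5.76) + 59.334 + (-24.8)
= 207.849.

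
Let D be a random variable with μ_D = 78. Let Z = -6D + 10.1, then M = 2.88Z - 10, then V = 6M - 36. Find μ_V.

μ_Z = (-6)·78 + 10.1 = -457.9.
μ_M = 2.88·(-457.9) + (-10) = -1328.752.
μ_V = 6·(-1328.752) + (-36) = -8008.512.

μ_V = -8008.512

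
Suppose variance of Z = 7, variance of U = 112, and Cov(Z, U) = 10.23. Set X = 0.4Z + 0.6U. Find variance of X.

variance of X = a²·variance of Z + b²·variance of U + 2ab·Cov(Z, U) with a = 0.4, b = 0.6.
= 0.4²·7 + 0.6²·112 + 2·0.4·0.6·10.23
= 1.12 + 40.32 + 4.9104 = 46.3504.

variance of X = 46.3504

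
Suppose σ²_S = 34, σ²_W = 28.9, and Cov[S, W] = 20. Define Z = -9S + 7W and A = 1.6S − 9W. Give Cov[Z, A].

Cov[Z, A] = -466.3

By bilinearity, Cov[Z, A] = ac·σ²_S + bd·σ²_W + (ad+bc)·Cov[S, W], with a=-9, b=7, c=1.6, d=-9.
ac·σ²_S = (-9)·1.6·34 = -489.6
bd·σ²_W = 7·(-9)·28.9 = -1820.7
(ad+bc)·Cov[S, W] = (92.2)·20 = 1844
Cov[Z, A] = -489.6 + (-1820.7) + 1844 = -466.3.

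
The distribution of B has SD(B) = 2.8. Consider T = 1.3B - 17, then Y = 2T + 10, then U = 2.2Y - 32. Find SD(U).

SD(T) = |1.3|·2.8 = 3.64.
SD(Y) = |2|·3.64 = 7.28.
SD(U) = |2.2|·7.28 = 16.016.

SD(U) = 16.016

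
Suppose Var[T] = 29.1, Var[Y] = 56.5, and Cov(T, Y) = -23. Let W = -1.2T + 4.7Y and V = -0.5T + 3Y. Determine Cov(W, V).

By bilinearity, Cov(W, V) = ac·Var[T] + bd·Var[Y] + (ad+bc)·Cov(T, Y), with a=-1.2, b=4.7, c=-0.5, d=3.
ac·Var[T] = (-1.2)·(-0.5)·29.1 = 17.46
bd·Var[Y] = 4.7·3·56.5 = 796.65
(ad+bc)·Cov(T, Y) = (-5.95)·(-23) = 136.85
Cov(W, V) = 17.46 + 796.65 + 136.85 = 950.96.

Cov(W, V) = 950.96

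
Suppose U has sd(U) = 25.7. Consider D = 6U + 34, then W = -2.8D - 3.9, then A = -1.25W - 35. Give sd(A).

sd(A) = 539.7

sd(D) = |6|·25.7 = 154.2.
sd(W) = |-2.8|·154.2 = 431.76.
sd(A) = |-1.25|·431.76 = 539.7.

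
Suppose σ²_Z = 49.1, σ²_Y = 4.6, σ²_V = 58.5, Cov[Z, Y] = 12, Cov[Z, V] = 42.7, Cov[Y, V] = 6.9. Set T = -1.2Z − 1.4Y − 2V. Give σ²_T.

σ²_T = 597.64

σ²_T = a²·σ²_Z + b²·σ²_Y + c²·σ²_V + 2ab·Cov[Z, Y] + 2ac·Cov[Z, V] + 2bc·Cov[Y, V], with a = -1.2, b = -1.4, c = -2.
= 70.704 + 9.016 + 234 + 40.32 + 204.96 + 38.64
= 597.64.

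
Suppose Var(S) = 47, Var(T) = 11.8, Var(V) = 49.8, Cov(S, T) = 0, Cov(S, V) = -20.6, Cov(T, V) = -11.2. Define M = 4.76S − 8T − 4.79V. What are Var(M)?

Var(M) = a²·Var(S) + b²·Var(T) + c²·Var(V) + 2ab·Cov(S, T) + 2ac·Cov(S, V) + 2bc·Cov(T, V), with a = 4.76, b = -8, c = -4.79.
= 1064.9072 + 755.2 + 1142.61618 + 0 + 939.37648 + (-858.368)
= 3043.73186.

Var(M) = 3043.73186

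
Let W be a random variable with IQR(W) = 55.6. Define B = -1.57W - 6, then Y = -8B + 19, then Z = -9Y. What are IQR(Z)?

IQR(Z) = 6285.024

IQR(B) = |-1.57|·55.6 = 87.292.
IQR(Y) = |-8|·87.292 = 698.336.
IQR(Z) = |-9|·698.336 = 6285.024.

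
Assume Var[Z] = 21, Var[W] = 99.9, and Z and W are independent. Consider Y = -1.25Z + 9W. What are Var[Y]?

Var[Y] = 8124.7125

Var[Y] = a²·Var[Z] + b²·Var[W] + 2ab·Cov(Z, W) with a = -1.25, b = 9.
Independence gives Cov(Z, W) = 0.
= (-1.25)²·21 + 9²·99.9 + 2·(-1.25)·9·0
= 32.8125 + 8091.9 + 0 = 8124.7125.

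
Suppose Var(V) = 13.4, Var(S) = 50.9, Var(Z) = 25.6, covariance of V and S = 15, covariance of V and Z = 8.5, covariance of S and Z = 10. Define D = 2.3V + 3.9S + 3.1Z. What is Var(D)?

Var(D) = a²·Var(V) + b²·Var(S) + c²·Var(Z) + 2ab·covariance of V and S + 2ac·covariance of V and Z + 2bc·covariance of S and Z, with a = 2.3, b = 3.9, c = 3.1.
= 70.886 + 774.189 + 246.016 + 269.1 + 121.21 + 241.8
= 1723.201.

Var(D) = 1723.201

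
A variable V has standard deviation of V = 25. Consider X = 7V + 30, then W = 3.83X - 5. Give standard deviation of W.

standard deviation of X = |7|·25 = 175.
standard deviation of W = |3.83|·175 = 670.25.

standard deviation of W = 670.25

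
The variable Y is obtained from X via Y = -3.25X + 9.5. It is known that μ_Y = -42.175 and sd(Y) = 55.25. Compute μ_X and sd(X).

From Y = -3.25X + 9.5: μ_Y = a·μ_X + b, so μ_X = (μ_Y − b)/a = (-42.175 − 9.5)/(-3.25) = 15.9.
sd(Y) = |a|·sd(X), so sd(X) = 55.25/|-3.25| = 17.

μ_X = 15.9, sd(X) = 17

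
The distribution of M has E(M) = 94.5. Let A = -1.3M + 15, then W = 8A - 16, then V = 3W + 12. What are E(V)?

E(A) = (-1.3)·94.5 + 15 = -107.85.
E(W) = 8·(-107.85) + (-16) = -878.8.
E(V) = 3·(-878.8) + 12 = -2624.4.

E(V) = -2624.4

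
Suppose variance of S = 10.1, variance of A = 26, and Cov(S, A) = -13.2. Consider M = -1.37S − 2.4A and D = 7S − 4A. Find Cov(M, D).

By bilinearity, Cov(M, D) = ac·variance of S + bd·variance of A + (ad+bc)·Cov(S, A), with a=-1.37, b=-2.4, c=7, d=-4.
ac·variance of S = (-1.37)·7·10.1 = -96.859
bd·variance of A = (-2.4)·(-4)·26 = 249.6
(ad+bc)·Cov(S, A) = (-11.32)·(-13.2) = 149.424
Cov(M, D) = -96.859 + 249.6 + 149.424 = 302.165.

Cov(M, D) = 302.165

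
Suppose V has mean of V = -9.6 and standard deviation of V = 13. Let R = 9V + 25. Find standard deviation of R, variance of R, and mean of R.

standard deviation of R = 117, variance of R = 13689, mean of R = -61.4

R = 9V + 25 is linear with a = 9, b = 25.
standard deviation of R = |a|·standard deviation of V = |9|·13 = 117.
variance of V = 13² = 169.
variance of R = a²·variance of V = 9²·169 = 13689 (the additive constant 25 does not affect variance).
mean of R = a·mean of V + b = 9·(-9.6) + 25 = -61.4.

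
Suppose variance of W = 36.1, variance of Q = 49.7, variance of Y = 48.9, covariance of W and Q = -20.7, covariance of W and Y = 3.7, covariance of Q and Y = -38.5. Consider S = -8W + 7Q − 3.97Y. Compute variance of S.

variance of S = a²·variance of W + b²·variance of Q + c²·variance of Y + 2ab·covariance of W and Q + 2ac·covariance of W and Y + 2bc·covariance of Q and Y, with a = -8, b = 7, c = -3.97.
= 2310.4 + 2435.3 + 770.70801 + 2318.4 + 235.024 + 2139.83
= 10209.66201.

variance of S = 10209.66201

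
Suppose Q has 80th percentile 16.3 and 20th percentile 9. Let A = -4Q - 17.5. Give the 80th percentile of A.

80th percentile of A = -53.5

Since a = -4 < 0 the transformation is decreasing, reversing order: the 80th percentile of A corresponds to the 20th percentile of Q.
So P_{80}(A) = a·P_{20}(Q) + b = (-4)·9 + (-17.5) = -53.5.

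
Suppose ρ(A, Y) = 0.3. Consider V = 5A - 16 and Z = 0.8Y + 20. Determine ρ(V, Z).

ρ(V, Z) = 0.3

Linear rescalings preserve correlation up to sign; here the slopes 5 and 0.8 have the same sign, so ρ(V, Z) = ρ(A, Y) = 0.3.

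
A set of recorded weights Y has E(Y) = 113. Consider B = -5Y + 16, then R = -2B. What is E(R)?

E(B) = (-5)·113 + 16 = -549.
E(R) = (-2)·(-549) = 1098.

E(R) = 1098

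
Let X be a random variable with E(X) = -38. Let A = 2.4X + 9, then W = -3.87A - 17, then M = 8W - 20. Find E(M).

E(A) = 2.4·(-38) + 9 = -82.2.
E(W) = (-3.87)·(-82.2) + (-17) = 301.114.
E(M) = 8·301.114 + (-20) = 2388.912.

E(M) = 2388.912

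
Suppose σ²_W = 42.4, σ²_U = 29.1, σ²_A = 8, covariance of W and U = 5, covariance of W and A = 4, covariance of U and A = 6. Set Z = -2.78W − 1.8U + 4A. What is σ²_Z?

σ²_Z = 424.64816

σ²_Z = a²·σ²_W + b²·σ²_U + c²·σ²_A + 2ab·covariance of W and U + 2ac·covariance of W and A + 2bc·covariance of U and A, with a = -2.78, b = -1.8, c = 4.
= 327.68416 + 94.284 + 128 + 50.04 + (-88.96) + (-86.4)
= 424.64816.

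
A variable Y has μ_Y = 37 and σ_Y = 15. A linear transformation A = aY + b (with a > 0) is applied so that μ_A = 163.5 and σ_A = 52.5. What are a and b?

a = 3.5, b = 34

σ_A = a·σ_Y (a > 0), so a = 52.5/15 = 3.5.
μ_A = a·μ_Y + b, so b = 163.5 − 3.5·37 = 34.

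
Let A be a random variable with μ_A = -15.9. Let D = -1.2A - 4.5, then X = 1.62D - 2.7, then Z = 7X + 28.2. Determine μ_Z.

μ_Z = 174.6372

μ_D = (-1.2)·(-15.9) + (-4.5) = 14.58.
μ_X = 1.62·14.58 + (-2.7) = 20.9196.
μ_Z = 7·20.9196 + 28.2 = 174.6372.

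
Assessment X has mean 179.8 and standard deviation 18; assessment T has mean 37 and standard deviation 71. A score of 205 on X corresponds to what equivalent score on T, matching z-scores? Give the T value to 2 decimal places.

z = (205 − 179.8)/18 = 1.4.
T = 37 + z·71 = 37 + (205 − 179.8)·71/18 = 136.40.

T = 136.40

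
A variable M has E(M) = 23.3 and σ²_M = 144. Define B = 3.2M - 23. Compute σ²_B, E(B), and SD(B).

σ²_B = 1474.56, E(B) = 51.56, SD(B) = 38.4

B = 3.2M - 23 is linear with a = 3.2, b = -23.
σ²_B = a²·σ²_M = 3.2²·144 = 1474.56 (the additive constant -23 does not affect variance).
E(B) = a·E(M) + b = 3.2·23.3 + (-23) = 51.56.
SD(M) = √144 = 12.
SD(B) = |a|·SD(M) = |3.2|·12 = 38.4.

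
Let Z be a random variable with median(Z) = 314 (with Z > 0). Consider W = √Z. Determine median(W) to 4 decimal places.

median(W) = 17.72

√Z is monotone on this domain, so median(W) = √(314) ≈ 17.72.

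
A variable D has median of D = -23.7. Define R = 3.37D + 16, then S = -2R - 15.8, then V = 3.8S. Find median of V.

median of V = 425.3644

median of R = 3.37·(-23.7) + 16 = -63.869.
median of S = (-2)·(-63.869) + (-15.8) = 111.938.
median of V = 3.8·111.938 = 425.3644.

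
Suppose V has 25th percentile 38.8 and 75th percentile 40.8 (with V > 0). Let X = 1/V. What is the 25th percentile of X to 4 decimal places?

25th percentile of X = 0.0245

1/V is decreasing on V > 0, so percentile order reverses: P_{25}(X) uses P_{75}(V) = 40.8.
P_{25}(X) = 1/40.8 ≈ 0.0245.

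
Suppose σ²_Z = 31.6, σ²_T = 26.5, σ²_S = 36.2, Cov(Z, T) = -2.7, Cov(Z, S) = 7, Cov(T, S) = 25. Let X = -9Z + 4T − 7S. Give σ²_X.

σ²_X = 4433.8

σ²_X = a²·σ²_Z + b²·σ²_T + c²·σ²_S + 2ab·Cov(Z, T) + 2ac·Cov(Z, S) + 2bc·Cov(T, S), with a = -9, b = 4, c = -7.
= 2559.6 + 424 + 1773.8 + 194.4 + 882 + (-1400)
= 4433.8.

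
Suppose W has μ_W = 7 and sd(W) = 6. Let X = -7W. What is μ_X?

μ_X = -49

X = -7W is linear with a = -7, b = 0.
μ_X = a·μ_W + b = (-7)·7 = -49.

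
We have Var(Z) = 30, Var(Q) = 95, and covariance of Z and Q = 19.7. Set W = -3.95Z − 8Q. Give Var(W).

Var(W) = a²·Var(Z) + b²·Var(Q) + 2ab·covariance of Z and Q with a = -3.95, b = -8.
= (-3.95)²·30 + (-8)²·95 + 2·(-3.95)·(-8)·19.7
= 468.075 + 6080 + 1245.04 = 7793.115.

Var(W) = 7793.115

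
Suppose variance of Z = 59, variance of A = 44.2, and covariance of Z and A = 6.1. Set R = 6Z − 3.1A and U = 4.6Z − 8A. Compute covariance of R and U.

By bilinearity, covariance of R and U = ac·variance of Z + bd·variance of A + (ad+bc)·covariance of Z and A, with a=6, b=-3.1, c=4.6, d=-8.
ac·variance of Z = 6·4.6·59 = 1628.4
bd·variance of A = (-3.1)·(-8)·44.2 = 1096.16
(ad+bc)·covariance of Z and A = (-62.26)·6.1 = -379.786
covariance of R and U = 1628.4 + 1096.16 + (-379.786) = 2344.774.

covariance of R and U = 2344.774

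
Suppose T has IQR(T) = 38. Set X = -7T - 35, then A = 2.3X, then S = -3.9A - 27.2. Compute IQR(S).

IQR(S) = 2386.02

IQR(X) = |-7|·38 = 266.
IQR(A) = |2.3|·266 = 611.8.
IQR(S) = |-3.9|·611.8 = 2386.02.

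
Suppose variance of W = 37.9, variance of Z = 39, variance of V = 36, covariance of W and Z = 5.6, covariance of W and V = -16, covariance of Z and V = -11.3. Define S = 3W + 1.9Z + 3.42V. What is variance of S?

variance of S = 491.6256

variance of S = a²·variance of W + b²·variance of Z + c²·variance of V + 2ab·covariance of W and Z + 2ac·covariance of W and V + 2bc·covariance of Z and V, with a = 3, b = 1.9, c = 3.42.
= 341.1 + 140.79 + 421.0704 + 63.84 + (-328.32) + (-146.8548)
= 491.6256.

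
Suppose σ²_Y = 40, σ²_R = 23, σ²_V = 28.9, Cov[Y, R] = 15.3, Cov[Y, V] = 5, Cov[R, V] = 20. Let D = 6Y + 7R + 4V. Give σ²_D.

σ²_D = a²·σ²_Y + b²·σ²_R + c²·σ²_V + 2ab·Cov[Y, R] + 2ac·Cov[Y, V] + 2bc·Cov[R, V], with a = 6, b = 7, c = 4.
= 1440 + 1127 + 462.4 + 1285.2 + 240 + 1120
= 5674.6.

σ²_D = 5674.6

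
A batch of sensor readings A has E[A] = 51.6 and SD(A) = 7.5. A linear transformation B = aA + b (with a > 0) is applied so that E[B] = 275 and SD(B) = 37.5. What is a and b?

a = 5, b = 17

SD(B) = a·SD(A) (a > 0), so a = 37.5/7.5 = 5.
E[B] = a·E[A] + b, so b = 275 − 5·51.6 = 17.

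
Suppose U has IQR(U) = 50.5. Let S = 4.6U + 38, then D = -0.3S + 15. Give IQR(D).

IQR(D) = 69.69

IQR(S) = |4.6|·50.5 = 232.3.
IQR(D) = |-0.3|·232.3 = 69.69.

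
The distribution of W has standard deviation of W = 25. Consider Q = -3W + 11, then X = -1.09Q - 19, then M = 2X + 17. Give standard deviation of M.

standard deviation of M = 163.5

standard deviation of Q = |-3|·25 = 75.
standard deviation of X = |-1.09|·75 = 81.75.
standard deviation of M = |2|·81.75 = 163.5.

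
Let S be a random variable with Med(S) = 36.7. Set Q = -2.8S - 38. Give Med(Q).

Med(Q) = -140.76

A linear map preserves order up to sign, so Med(Q) = a·Med(S) + b = (-2.8)·36.7 + (-38) = -140.76.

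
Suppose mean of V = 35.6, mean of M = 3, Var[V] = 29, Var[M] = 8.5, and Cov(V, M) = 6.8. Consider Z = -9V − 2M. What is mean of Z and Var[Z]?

mean of Z = -326.4, Var[Z] = 2627.8

mean of Z = (-9)·mean of V + (-2)·mean of M = (-9)·35.6 + (-2)·3 = -326.4.
Var[Z] = a²·Var[V] + b²·Var[M] + 2ab·Cov(V, M) with a = -9, b = -2.
= (-9)²·29 + (-2)²·8.5 + 2·(-9)·(-2)·6.8
= 2349 + 34 + 244.8 = 2627.8.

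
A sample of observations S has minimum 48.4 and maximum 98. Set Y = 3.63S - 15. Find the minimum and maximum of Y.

a = 3.63 > 0, so min(Y) = a·min(S)+b = 3.63·48.4 + (-15) = 160.692 and max(Y) = 3.63·98 + (-15) = 340.74.

min(Y) = 160.692, max(Y) = 340.74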